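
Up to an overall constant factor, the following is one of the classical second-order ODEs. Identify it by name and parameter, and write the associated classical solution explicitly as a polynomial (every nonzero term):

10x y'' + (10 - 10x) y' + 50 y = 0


All three coefficients share the factor 10; dividing through by 10 gives  x y'' + (1 - x) y' + 5 y = 0.
This matches the Laguerre equation x y'' + (1 - x) y' + n y = 0 with n = 5; the polynomial solution is L_5(x).
With y = sum_k a_k x^k, matching x^k gives (k+1)k a_{k+1} + (k+1) a_{k+1} - k a_k + n a_k = 0, i.e. (k+1)^2 a_{k+1} = (k - n) a_k = (k - 5) a_k. The right side vanishes at k = 5, so the series terminates at degree 5.
Standard normalization L_n(0) = 1 gives a_0 = 1. Work upward with a_{k+1} = (k - 5) a_k / (k+1)^2:
  a_1 = (0 - 5)(1) / 1^2 = -5/1 = -5
  a_2 = (1 - 5)(-5) / 2^2 = 20/4 = 5
  a_3 = (2 - 5)(5) / 3^2 = -15/9 = -5/3
  a_4 = (3 - 5)(-5/3) / 4^2 = (10/3)/16 = 5/24
  a_5 = (4 - 5)(5/24) / 5^2 = (-5/24)/25 = -1/120
Hence L_5(x) = -x^5/120 + 5 x^4/24 - 5 x^3/3 + 5 x^2 - 5 x + 1.

L_5(x); series = -x^5/120 + 5 x^4/24 - 5 x^3/3 + 5 x^2 - 5 x + 1


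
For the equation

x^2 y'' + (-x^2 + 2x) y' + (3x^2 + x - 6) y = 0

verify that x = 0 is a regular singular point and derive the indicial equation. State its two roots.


Divide by x^2 to reach normal form y'' + P_1(x) y' + P_2(x) y = 0 with P_1(x) = -1 + 2/x and P_2(x) = 3 + 1/x - 6/x^2.
x = 0 is a singular point because the y'-coefficient -1 + 2/x has a pole at x = 0 and the y-coefficient 3 + 1/x - 6/x^2 has a pole at x = 0.
It is a regular singular point because x P_1(x) = p(x) = 2 - x and x^2 P_2(x) = q(x) = 3x^2 + x - 6 are polynomials, hence analytic at x = 0.
p(0) = 2,  q(0) = -6.
Indicial equation: r(r-1) + p(0) r + q(0) = 0, i.e. r^2 + (p(0) - 1) r + q(0) = 0, i.e. r^2 + 1 r - 6 = 0.
Discriminant: (1)^2 - 4(-6) = 25, so r = (-1 ± 5)/2.
Solving: r_1 = 2, r_2 = -3.

indicial: r^2 + 1 r - 6 = 0; roots r_1 = 2, r_2 = -3


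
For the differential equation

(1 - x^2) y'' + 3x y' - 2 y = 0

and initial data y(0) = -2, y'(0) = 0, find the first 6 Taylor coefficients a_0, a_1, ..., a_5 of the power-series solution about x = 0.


Ansatz: y(x) = sum_{n>=0} a_n x^n, so y'(x) = sum_{n>=1} n a_n x^(n-1) and y''(x) = sum_{n>=2} n(n-1) a_n x^(n-2).
Substitute into P(x) y'' + Q(x) y' + R(x) y = 0 with P(x) = 1 - x^2, Q(x) = 3x, R(x) = -2, and match powers of x.
Initial conditions: a_0 = -2, a_1 = 0.
Setting the coefficient of each power of x to zero and solving order by order (substituting the coefficients already found):
  x^0: 2 a_2 - 2 a_0 = 0  ->  2 a_2 = 2 a_0 = -4  ->  a_2 = -2
  x^1: 6 a_3 + a_1 = 0  ->  6 a_3 = -a_1 = 0  ->  a_3 = 0
  x^2: 12 a_4 + 2 a_2 = 0  ->  12 a_4 = -2 a_2 = 4  ->  a_4 = 1/3
  x^3: 20 a_5 + a_3 = 0  ->  20 a_5 = -a_3 = 0  ->  a_5 = 0
Truncated series: y(x) = -2 - 2 x^2 + (1/3) x^4 + O(x^6).

a_0 = -2; a_1 = 0; a_2 = -2; a_3 = 0; a_4 = 1/3; a_5 = 0


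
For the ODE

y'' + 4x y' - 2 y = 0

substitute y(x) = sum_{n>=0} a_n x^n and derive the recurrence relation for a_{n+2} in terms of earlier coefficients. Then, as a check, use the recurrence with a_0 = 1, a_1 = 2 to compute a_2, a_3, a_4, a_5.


Substitute y = sum_n a_n x^n.
y''(x) has coefficient (n+2)(n+1) a_{n+2} at x^n;
4 x y'(x) has coefficient 4 n a_n at x^n (shift);
-2 y(x) has coefficient -2 a_n at x^n.
Matching x^n: (n+2)(n+1) a_{n+2} + (4n - 2) a_n = 0.
Thus a_{n+2} = (-4n + 2) / ((n+1)(n+2)) * a_n.

Check with a_0 = 1, a_1 = 2 (apply the recurrence for n = 0, 1, 2, 3): a_0 = 1, a_1 = 2, a_2 = 1, a_3 = -2/3, a_4 = -1/2, a_5 = 1/3.

a_(n+2) = (-4n + 2) / ((n+1)(n+2)) * a_n; check: a_0 = 1, a_1 = 2, a_2 = 1, a_3 = -2/3, a_4 = -1/2, a_5 = 1/3


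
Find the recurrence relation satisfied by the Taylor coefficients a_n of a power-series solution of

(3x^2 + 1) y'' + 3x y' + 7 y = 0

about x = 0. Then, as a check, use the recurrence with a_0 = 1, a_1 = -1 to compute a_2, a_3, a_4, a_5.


Substitute y = sum_n a_n x^n.
(1 + 3 x^2) y'' contributes (n+2)(n+1) a_{n+2} + 3 n(n-1) a_n at x^n.
3 x y'(x) contributes 3 n a_n at x^n.
7 y(x) contributes 7 a_n at x^n.
Matching x^n: (n+2)(n+1) a_{n+2} + (3 n(n-1) + 3 n + 7) a_n = 0.
Thus a_{n+2} = (-3 n(n-1) - 3 n - 7) / ((n+1)(n+2)) * a_n.

Check with a_0 = 1, a_1 = -1 (apply the recurrence for n = 0, 1, 2, 3): a_0 = 1, a_1 = -1, a_2 = -7/2, a_3 = 5/3, a_4 = 133/24, a_5 = -17/6.

a_(n+2) = (-3 n(n-1) - 3 n - 7) / ((n+1)(n+2)) * a_n; check: a_0 = 1, a_1 = -1, a_2 = -7/2, a_3 = 5/3, a_4 = 133/24, a_5 = -17/6


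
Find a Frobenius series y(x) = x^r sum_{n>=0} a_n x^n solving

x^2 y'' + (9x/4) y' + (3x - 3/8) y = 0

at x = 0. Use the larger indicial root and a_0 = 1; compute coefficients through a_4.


Write in Frobenius form y'' + (p(x)/x) y' + (q(x)/x^2) y = 0:
  p(x) = 9/4,  q(x) = 3x - 3/8.
Indicial equation: r(r-1) + (9/4) r + (-3/8) = 0 -> roots r_1 = 1/4, r_2 = -3/2.
Take r = r_1 = 1/4. Let y(x) = x^r sum_{n>=0} a_n x^n with a_0 = 1.
Substitute y = x^r sum a_n x^n and match x^{r+n}. The recurrence is
  D(n) a_n + 3 a_{n-1} = 0,  where D(n) = (r+n)(r+n-1) + (9/4)(r+n) + (-3/8).
  a_n = -3 / D(n) * a_{n-1}.
Since the indicial polynomial factors as (r - r_1)(r - r_2), D(n) = (r_1 + n - r_1)(r_1 + n - r_2) = n(n + 7/4).
Evaluating step by step (a_0 = 1):
  n = 1: D(1) = 1(1 + 7/4) = 11/4; numerator = -3(1) = -3; a_1 = (-3)/(11/4) = -12/11
  n = 2: D(2) = 2(2 + 7/4) = 15/2; numerator = -3(-12/11) = 36/11; a_2 = (36/11)/(15/2) = 24/55
  n = 3: D(3) = 3(3 + 7/4) = 57/4; numerator = -3(24/55) = -72/55; a_3 = (-72/55)/(57/4) = -96/1045
  n = 4: D(4) = 4(4 + 7/4) = 23; numerator = -3(-96/1045) = 288/1045; a_4 = (288/1045)/(23) = 288/24035

r = 1/4; a_0 = 1; a_1 = -12/11; a_2 = 24/55; a_3 = -96/1045; a_4 = 288/24035


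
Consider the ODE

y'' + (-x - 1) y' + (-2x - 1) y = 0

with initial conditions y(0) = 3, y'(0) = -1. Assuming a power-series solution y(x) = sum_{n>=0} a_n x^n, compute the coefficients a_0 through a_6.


Ansatz: y(x) = sum_{n>=0} a_n x^n, so y'(x) = sum_{n>=1} n a_n x^(n-1) and y''(x) = sum_{n>=2} n(n-1) a_n x^(n-2).
Substitute into P(x) y'' + Q(x) y' + R(x) y = 0 with P(x) = 1, Q(x) = -x - 1, R(x) = -2x - 1, and match powers of x.
Initial conditions: a_0 = 3, a_1 = -1.
Setting the coefficient of each power of x to zero and solving order by order (substituting the coefficients already found):
  x^0: 2 a_2 - a_1 - a_0 = 0  ->  2 a_2 = a_1 + a_0 = 2  ->  a_2 = 1
  x^1: 6 a_3 - 2 a_2 - 2 a_1 - 2 a_0 = 0  ->  6 a_3 = 2 a_2 + 2 a_1 + 2 a_0 = 6  ->  a_3 = 1
  x^2: 12 a_4 - 3 a_3 - 3 a_2 - 2 a_1 = 0  ->  12 a_4 = 3 a_3 + 3 a_2 + 2 a_1 = 4  ->  a_4 = 1/3
  x^3: 20 a_5 - 4 a_4 - 4 a_3 - 2 a_2 = 0  ->  20 a_5 = 4 a_4 + 4 a_3 + 2 a_2 = 22/3  ->  a_5 = 11/30
  x^4: 30 a_6 - 5 a_5 - 5 a_4 - 2 a_3 = 0  ->  30 a_6 = 5 a_5 + 5 a_4 + 2 a_3 = 11/2  ->  a_6 = 11/60
Truncated series: y(x) = 3 - x + x^2 + x^3 + (1/3) x^4 + (11/30) x^5 + (11/60) x^6 + O(x^7).

a_0 = 3; a_1 = -1; a_2 = 1; a_3 = 1; a_4 = 1/3; a_5 = 11/30; a_6 = 11/60


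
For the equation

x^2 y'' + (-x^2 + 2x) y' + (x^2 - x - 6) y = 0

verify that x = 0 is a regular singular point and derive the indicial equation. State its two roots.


Divide by x^2 to reach normal form y'' + P_1(x) y' + P_2(x) y = 0 with P_1(x) = -1 + 2/x and P_2(x) = 1 - 1/x - 6/x^2.
x = 0 is a singular point because the y'-coefficient -1 + 2/x has a pole at x = 0 and the y-coefficient 1 - 1/x - 6/x^2 has a pole at x = 0.
It is a regular singular point because x P_1(x) = p(x) = 2 - x and x^2 P_2(x) = q(x) = x^2 - x - 6 are polynomials, hence analytic at x = 0.
p(0) = 2,  q(0) = -6.
Indicial equation: r(r-1) + p(0) r + q(0) = 0, i.e. r^2 + (p(0) - 1) r + q(0) = 0, i.e. r^2 + 1 r - 6 = 0.
Discriminant: (1)^2 - 4(-6) = 25, so r = (-1 ± 5)/2.
Solving: r_1 = 2, r_2 = -3.

indicial: r^2 + 1 r - 6 = 0; roots r_1 = 2, r_2 = -3


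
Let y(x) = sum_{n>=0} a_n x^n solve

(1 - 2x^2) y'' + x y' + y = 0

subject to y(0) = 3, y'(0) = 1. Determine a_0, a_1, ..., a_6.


Ansatz: y(x) = sum_{n>=0} a_n x^n, so y'(x) = sum_{n>=1} n a_n x^(n-1) and y''(x) = sum_{n>=2} n(n-1) a_n x^(n-2).
Substitute into P(x) y'' + Q(x) y' + R(x) y = 0 with P(x) = 1 - 2x^2, Q(x) = x, R(x) = 1, and match powers of x.
Initial conditions: a_0 = 3, a_1 = 1.
Setting the coefficient of each power of x to zero and solving order by order (substituting the coefficients already found):
  x^0: 2 a_2 + a_0 = 0  ->  2 a_2 = -a_0 = -3  ->  a_2 = -3/2
  x^1: 6 a_3 + 2 a_1 = 0  ->  6 a_3 = -2 a_1 = -2  ->  a_3 = -1/3
  x^2: 12 a_4 - a_2 = 0  ->  12 a_4 = a_2 = -3/2  ->  a_4 = -1/8
  x^3: 20 a_5 - 8 a_3 = 0  ->  20 a_5 = 8 a_3 = -8/3  ->  a_5 = -2/15
  x^4: 30 a_6 - 19 a_4 = 0  ->  30 a_6 = 19 a_4 = -19/8  ->  a_6 = -19/240
Truncated series: y(x) = 3 + x - (3/2) x^2 - (1/3) x^3 - (1/8) x^4 - (2/15) x^5 - (19/240) x^6 + O(x^7).

a_0 = 3; a_1 = 1; a_2 = -3/2; a_3 = -1/3; a_4 = -1/8; a_5 = -2/15; a_6 = -19/240


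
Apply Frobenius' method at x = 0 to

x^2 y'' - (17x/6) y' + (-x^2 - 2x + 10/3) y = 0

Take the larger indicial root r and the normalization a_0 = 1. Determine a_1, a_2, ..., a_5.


Write in Frobenius form y'' + (p(x)/x) y' + (q(x)/x^2) y = 0:
  p(x) = -17/6,  q(x) = -x^2 - 2x + 10/3.
Indicial equation: r(r-1) + (-17/6) r + (10/3) = 0 -> roots r_1 = 5/2, r_2 = 4/3.
Take r = r_1 = 5/2. Let y(x) = x^r sum_{n>=0} a_n x^n with a_0 = 1.
Substitute y = x^r sum a_n x^n and match x^{r+n}. The recurrence is
  D(n) a_n - 2 a_{n-1} - 1 a_{n-2} = 0,  where D(n) = (r+n)(r+n-1) + (-17/6)(r+n) + (10/3).
  a_n = [2 a_{n-1} + 1 a_{n-2}] / D(n).
Since the indicial polynomial factors as (r - r_1)(r - r_2), D(n) = (r_1 + n - r_1)(r_1 + n - r_2) = n(n + 7/6).
Evaluating step by step (a_0 = 1):
  n = 1: D(1) = 1(1 + 7/6) = 13/6; numerator = 2(1) = 2; a_1 = (2)/(13/6) = 12/13
  n = 2: D(2) = 2(2 + 7/6) = 19/3; numerator = 2(12/13) + 1(1) = 37/13; a_2 = (37/13)/(19/3) = 111/247
  n = 3: D(3) = 3(3 + 7/6) = 25/2; numerator = 2(111/247) + 1(12/13) = 450/247; a_3 = (450/247)/(25/2) = 36/247
  n = 4: D(4) = 4(4 + 7/6) = 62/3; numerator = 2(36/247) + 1(111/247) = 183/247; a_4 = (183/247)/(62/3) = 549/15314
  n = 5: D(5) = 5(5 + 7/6) = 185/6; numerator = 2(549/15314) + 1(36/247) = 1665/7657; a_5 = (1665/7657)/(185/6) = 54/7657

r = 5/2; a_0 = 1; a_1 = 12/13; a_2 = 111/247; a_3 = 36/247; a_4 = 549/15314; a_5 = 54/7657


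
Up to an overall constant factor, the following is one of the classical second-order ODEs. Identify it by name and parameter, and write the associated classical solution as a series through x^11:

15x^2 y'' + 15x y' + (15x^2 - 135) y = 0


All three coefficients share the factor 15; dividing through by 15 gives  x^2 y'' + x y' + (x^2 - 9) y = 0.
This matches the Bessel equation x^2 y'' + x y' + (x^2 - nu^2) y = 0 with nu^2 = 9, so nu = 3; the solution bounded at x = 0 is J_3(x).
Frobenius at x = 0: indicial roots ±nu; for r = nu the recurrence k(k + 2nu) c_k = -c_{k-2} gives the standard series J_nu(x) = sum_{k>=0} (-1)^k / (k! (k+nu)!) (x/2)^(2k+nu). Evaluate the first 5 terms:
  k = 0: (-1)^0 / (0! * 3! * 2^3) x^3 = 1/(1*6*8) x^3 = (1/48) x^3
  k = 1: (-1)^1 / (1! * 4! * 2^5) x^5 = -1/(1*24*32) x^5 = (-1/768) x^5
  k = 2: (-1)^2 / (2! * 5! * 2^7) x^7 = 1/(2*120*128) x^7 = (1/30720) x^7
  k = 3: (-1)^3 / (3! * 6! * 2^9) x^9 = -1/(6*720*512) x^9 = (-1/2211840) x^9
  k = 4: (-1)^4 / (4! * 7! * 2^11) x^11 = 1/(24*5040*2048) x^11 = (1/247726080) x^11
Hence J_3(x) = x^11/247726080 - x^9/2211840 + x^7/30720 - x^5/768 + x^3/48 + ....

J_3(x); series = x^11/247726080 - x^9/2211840 + x^7/30720 - x^5/768 + x^3/48


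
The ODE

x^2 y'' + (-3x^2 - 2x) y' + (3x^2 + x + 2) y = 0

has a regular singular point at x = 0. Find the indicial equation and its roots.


Divide by x^2 to reach normal form y'' + P_1(x) y' + P_2(x) y = 0 with P_1(x) = -3 - 2/x and P_2(x) = 3 + 1/x + 2/x^2.
x = 0 is a singular point because the y'-coefficient -3 - 2/x has a pole at x = 0 and the y-coefficient 3 + 1/x + 2/x^2 has a pole at x = 0.
It is a regular singular point because x P_1(x) = p(x) = -3x - 2 and x^2 P_2(x) = q(x) = 3x^2 + x + 2 are polynomials, hence analytic at x = 0.
p(0) = -2,  q(0) = 2.
Indicial equation: r(r-1) + p(0) r + q(0) = 0, i.e. r^2 + (p(0) - 1) r + q(0) = 0, i.e. r^2 - 3 r + 2 = 0.
Discriminant: (-3)^2 - 4(2) = 1, so r = (3 ± 1)/2.
Solving: r_1 = 2, r_2 = 1.

indicial: r^2 - 3 r + 2 = 0; roots r_1 = 2, r_2 = 1


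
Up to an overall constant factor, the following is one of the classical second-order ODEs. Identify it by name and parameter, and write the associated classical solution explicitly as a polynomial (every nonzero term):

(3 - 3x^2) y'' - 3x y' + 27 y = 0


All three coefficients share the factor 3; dividing through by 3 gives  (1 - x^2) y'' - x y' + 9 y = 0.
This matches the Chebyshev equation (1 - x^2) y'' - x y' + n^2 y = 0 (note the -x y' term, not -2x y') with n^2 = 9, so n = 3; the polynomial solution is T_3(x).
With y = sum_k a_k x^k, matching x^k gives (k+2)(k+1) a_{k+2} = (k^2 - n^2) a_k = (k - 3)(k + 3) a_k. The right side vanishes at k = 3, so the series with the parity of 3 terminates at degree 3.
Standard normalization: leading coefficient of T_n is 2^(n-1), so a_3 = 2^2 = 4. Work downward with a_k = (k+1)(k+2) a_{k+2} / ((k - 3)(k + 3)):
  a_1 = (2)(3)(4) / ((1 - 3)(1 + 3)) = 24/(-8) = -3
Hence T_3(x) = 4 x^3 - 3 x.

T_3(x); series = 4 x^3 - 3 x


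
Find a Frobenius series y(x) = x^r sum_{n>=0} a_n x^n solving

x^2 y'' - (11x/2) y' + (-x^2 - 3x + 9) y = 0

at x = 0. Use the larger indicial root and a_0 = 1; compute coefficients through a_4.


Write in Frobenius form y'' + (p(x)/x) y' + (q(x)/x^2) y = 0:
  p(x) = -11/2,  q(x) = -x^2 - 3x + 9.
Indicial equation: r(r-1) + (-11/2) r + (9) = 0 -> roots r_1 = 9/2, r_2 = 2.
Take r = r_1 = 9/2. Let y(x) = x^r sum_{n>=0} a_n x^n with a_0 = 1.
Substitute y = x^r sum a_n x^n and match x^{r+n}. The recurrence is
  D(n) a_n - 3 a_{n-1} - 1 a_{n-2} = 0,  where D(n) = (r+n)(r+n-1) + (-11/2)(r+n) + (9).
  a_n = [3 a_{n-1} + 1 a_{n-2}] / D(n).
Since the indicial polynomial factors as (r - r_1)(r - r_2), D(n) = (r_1 + n - r_1)(r_1 + n - r_2) = n(n + 5/2).
Evaluating step by step (a_0 = 1):
  n = 1: D(1) = 1(1 + 5/2) = 7/2; numerator = 3(1) = 3; a_1 = (3)/(7/2) = 6/7
  n = 2: D(2) = 2(2 + 5/2) = 9; numerator = 3(6/7) + 1(1) = 25/7; a_2 = (25/7)/(9) = 25/63
  n = 3: D(3) = 3(3 + 5/2) = 33/2; numerator = 3(25/63) + 1(6/7) = 43/21; a_3 = (43/21)/(33/2) = 86/693
  n = 4: D(4) = 4(4 + 5/2) = 26; numerator = 3(86/693) + 1(25/63) = 533/693; a_4 = (533/693)/(26) = 41/1386

r = 9/2; a_0 = 1; a_1 = 6/7; a_2 = 25/63; a_3 = 86/693; a_4 = 41/1386


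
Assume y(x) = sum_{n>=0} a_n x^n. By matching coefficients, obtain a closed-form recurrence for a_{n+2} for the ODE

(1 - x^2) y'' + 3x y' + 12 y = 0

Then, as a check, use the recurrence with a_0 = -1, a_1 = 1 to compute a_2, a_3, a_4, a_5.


Substitute y = sum_n a_n x^n.
(1 - 1 x^2) y'' contributes (n+2)(n+1) a_{n+2} - n(n-1) a_n at x^n.
3 x y'(x) contributes 3 n a_n at x^n.
12 y(x) contributes 12 a_n at x^n.
Matching x^n: (n+2)(n+1) a_{n+2} + (-n(n-1) + 3 n + 12) a_n = 0.
Thus a_{n+2} = (n(n-1) - 3 n - 12) / ((n+1)(n+2)) * a_n.

Check with a_0 = -1, a_1 = 1 (apply the recurrence for n = 0, 1, 2, 3): a_0 = -1, a_1 = 1, a_2 = 6, a_3 = -5/2, a_4 = -8, a_5 = 15/8.

a_(n+2) = (n(n-1) - 3 n - 12) / ((n+1)(n+2)) * a_n; check: a_0 = -1, a_1 = 1, a_2 = 6, a_3 = -5/2, a_4 = -8, a_5 = 15/8


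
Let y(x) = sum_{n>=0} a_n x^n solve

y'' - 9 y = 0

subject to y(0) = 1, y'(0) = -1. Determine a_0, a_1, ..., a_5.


Ansatz: y(x) = sum_{n>=0} a_n x^n, so y'(x) = sum_{n>=1} n a_n x^(n-1) and y''(x) = sum_{n>=2} n(n-1) a_n x^(n-2).
Substitute into P(x) y'' + Q(x) y' + R(x) y = 0 with P(x) = 1, Q(x) = 0, R(x) = -9, and match powers of x.
Initial conditions: a_0 = 1, a_1 = -1.
Setting the coefficient of each power of x to zero and solving order by order (substituting the coefficients already found):
  x^0: 2 a_2 - 9 a_0 = 0  ->  2 a_2 = 9 a_0 = 9  ->  a_2 = 9/2
  x^1: 6 a_3 - 9 a_1 = 0  ->  6 a_3 = 9 a_1 = -9  ->  a_3 = -3/2
  x^2: 12 a_4 - 9 a_2 = 0  ->  12 a_4 = 9 a_2 = 81/2  ->  a_4 = 27/8
  x^3: 20 a_5 - 9 a_3 = 0  ->  20 a_5 = 9 a_3 = -27/2  ->  a_5 = -27/40
Truncated series: y(x) = 1 - x + (9/2) x^2 - (3/2) x^3 + (27/8) x^4 - (27/40) x^5 + O(x^6).

a_0 = 1; a_1 = -1; a_2 = 9/2; a_3 = -3/2; a_4 = 27/8; a_5 = -27/40


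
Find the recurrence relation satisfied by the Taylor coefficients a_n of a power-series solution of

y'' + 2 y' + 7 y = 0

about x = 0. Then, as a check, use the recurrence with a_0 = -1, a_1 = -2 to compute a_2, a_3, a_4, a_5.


Substitute y = sum_n a_n x^n.
y''(x) has coefficient (n+2)(n+1) a_{n+2} at x^n;
2 y'(x) has coefficient 2 (n+1) a_{n+1} at x^n;
7 y(x) has coefficient 7 a_n at x^n.
Matching x^n: (n+2)(n+1) a_{n+2} + 2 (n+1) a_{n+1} + 7 a_n = 0.
Thus a_{n+2} = [-2 (n+1) a_{n+1} - 7 a_n] / ((n+1)(n+2)).

Check with a_0 = -1, a_1 = -2 (apply the recurrence for n = 0, 1, 2, 3): a_0 = -1, a_1 = -2, a_2 = 11/2, a_3 = -4/3, a_4 = -61/24, a_5 = 89/60.

a_(n+2) = [-2 (n+1) a_(n+1) - 7 a_n] / ((n+1)(n+2)); check: a_0 = -1, a_1 = -2, a_2 = 11/2, a_3 = -4/3, a_4 = -61/24, a_5 = 89/60


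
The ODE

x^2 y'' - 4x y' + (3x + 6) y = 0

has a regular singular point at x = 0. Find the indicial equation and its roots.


Divide by x^2 to reach normal form y'' + P_1(x) y' + P_2(x) y = 0 with P_1(x) = -4/x and P_2(x) = 3/x + 6/x^2.
x = 0 is a singular point because the y'-coefficient -4/x has a pole at x = 0 and the y-coefficient 3/x + 6/x^2 has a pole at x = 0.
It is a regular singular point because x P_1(x) = p(x) = -4 and x^2 P_2(x) = q(x) = 3x + 6 are polynomials, hence analytic at x = 0.
p(0) = -4,  q(0) = 6.
Indicial equation: r(r-1) + p(0) r + q(0) = 0, i.e. r^2 + (p(0) - 1) r + q(0) = 0, i.e. r^2 - 5 r + 6 = 0.
Discriminant: (-5)^2 - 4(6) = 1, so r = (5 ± 1)/2.
Solving: r_1 = 3, r_2 = 2.

indicial: r^2 - 5 r + 6 = 0; roots r_1 = 3, r_2 = 2


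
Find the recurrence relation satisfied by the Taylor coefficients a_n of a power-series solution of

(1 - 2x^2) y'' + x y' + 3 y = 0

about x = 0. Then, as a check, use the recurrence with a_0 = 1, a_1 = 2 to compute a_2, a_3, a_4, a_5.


Substitute y = sum_n a_n x^n.
(1 - 2 x^2) y'' contributes (n+2)(n+1) a_{n+2} - 2 n(n-1) a_n at x^n.
x y'(x) contributes n a_n at x^n.
3 y(x) contributes 3 a_n at x^n.
Matching x^n: (n+2)(n+1) a_{n+2} + (-2 n(n-1) + n + 3) a_n = 0.
Thus a_{n+2} = (2 n(n-1) - n - 3) / ((n+1)(n+2)) * a_n.

Check with a_0 = 1, a_1 = 2 (apply the recurrence for n = 0, 1, 2, 3): a_0 = 1, a_1 = 2, a_2 = -3/2, a_3 = -4/3, a_4 = 1/8, a_5 = -2/5.

a_(n+2) = (2 n(n-1) - n - 3) / ((n+1)(n+2)) * a_n; check: a_0 = 1, a_1 = 2, a_2 = -3/2, a_3 = -4/3, a_4 = 1/8, a_5 = -2/5


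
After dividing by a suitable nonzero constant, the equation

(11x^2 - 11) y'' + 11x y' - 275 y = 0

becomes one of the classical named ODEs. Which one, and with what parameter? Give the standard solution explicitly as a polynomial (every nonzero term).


All three coefficients share the factor -11; dividing through by -11 gives  (1 - x^2) y'' - x y' + 25 y = 0.
This matches the Chebyshev equation (1 - x^2) y'' - x y' + n^2 y = 0 (note the -x y' term, not -2x y') with n^2 = 25, so n = 5; the polynomial solution is T_5(x).
With y = sum_k a_k x^k, matching x^k gives (k+2)(k+1) a_{k+2} = (k^2 - n^2) a_k = (k - 5)(k + 5) a_k. The right side vanishes at k = 5, so the series with the parity of 5 terminates at degree 5.
Standard normalization: leading coefficient of T_n is 2^(n-1), so a_5 = 2^4 = 16. Work downward with a_k = (k+1)(k+2) a_{k+2} / ((k - 5)(k + 5)):
  a_3 = (4)(5)(16) / ((3 - 5)(3 + 5)) = 320/(-16) = -20
  a_1 = (2)(3)(-20) / ((1 - 5)(1 + 5)) = -120/(-24) = 5
Hence T_5(x) = 16 x^5 - 20 x^3 + 5 x.

T_5(x); series = 16 x^5 - 20 x^3 + 5 x


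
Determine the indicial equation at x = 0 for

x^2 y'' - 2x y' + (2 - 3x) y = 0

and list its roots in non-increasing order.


Divide by x^2 to reach normal form y'' + P_1(x) y' + P_2(x) y = 0 with P_1(x) = -2/x and P_2(x) = -3/x + 2/x^2.
x = 0 is a singular point because the y'-coefficient -2/x has a pole at x = 0 and the y-coefficient -3/x + 2/x^2 has a pole at x = 0.
It is a regular singular point because x P_1(x) = p(x) = -2 and x^2 P_2(x) = q(x) = 2 - 3x are polynomials, hence analytic at x = 0.
p(0) = -2,  q(0) = 2.
Indicial equation: r(r-1) + p(0) r + q(0) = 0, i.e. r^2 + (p(0) - 1) r + q(0) = 0, i.e. r^2 - 3 r + 2 = 0.
Discriminant: (-3)^2 - 4(2) = 1, so r = (3 ± 1)/2.
Solving: r_1 = 2, r_2 = 1.

indicial: r^2 - 3 r + 2 = 0; roots r_1 = 2, r_2 = 1


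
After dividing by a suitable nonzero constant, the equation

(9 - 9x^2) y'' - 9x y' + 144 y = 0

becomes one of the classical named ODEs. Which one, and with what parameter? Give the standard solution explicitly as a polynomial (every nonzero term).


All three coefficients share the factor 9; dividing through by 9 gives  (1 - x^2) y'' - x y' + 16 y = 0.
This matches the Chebyshev equation (1 - x^2) y'' - x y' + n^2 y = 0 (note the -x y' term, not -2x y') with n^2 = 16, so n = 4; the polynomial solution is T_4(x).
With y = sum_k a_k x^k, matching x^k gives (k+2)(k+1) a_{k+2} = (k^2 - n^2) a_k = (k - 4)(k + 4) a_k. The right side vanishes at k = 4, so the series with the parity of 4 terminates at degree 4.
Standard normalization: leading coefficient of T_n is 2^(n-1), so a_4 = 2^3 = 8. Work downward with a_k = (k+1)(k+2) a_{k+2} / ((k - 4)(k + 4)):
  a_2 = (3)(4)(8) / ((2 - 4)(2 + 4)) = 96/(-12) = -8
  a_0 = (1)(2)(-8) / ((0 - 4)(0 + 4)) = -16/(-16) = 1
Hence T_4(x) = 8 x^4 - 8 x^2 + 1.

T_4(x); series = 8 x^4 - 8 x^2 + 1


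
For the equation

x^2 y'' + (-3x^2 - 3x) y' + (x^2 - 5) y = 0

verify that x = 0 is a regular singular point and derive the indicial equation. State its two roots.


Divide by x^2 to reach normal form y'' + P_1(x) y' + P_2(x) y = 0 with P_1(x) = -3 - 3/x and P_2(x) = 1 - 5/x^2.
x = 0 is a singular point because the y'-coefficient -3 - 3/x has a pole at x = 0 and the y-coefficient 1 - 5/x^2 has a pole at x = 0.
It is a regular singular point because x P_1(x) = p(x) = -3x - 3 and x^2 P_2(x) = q(x) = x^2 - 5 are polynomials, hence analytic at x = 0.
p(0) = -3,  q(0) = -5.
Indicial equation: r(r-1) + p(0) r + q(0) = 0, i.e. r^2 + (p(0) - 1) r + q(0) = 0, i.e. r^2 - 4 r - 5 = 0.
Discriminant: (-4)^2 - 4(-5) = 36, so r = (4 ± 6)/2.
Solving: r_1 = 5, r_2 = -1.

indicial: r^2 - 4 r - 5 = 0; roots r_1 = 5, r_2 = -1


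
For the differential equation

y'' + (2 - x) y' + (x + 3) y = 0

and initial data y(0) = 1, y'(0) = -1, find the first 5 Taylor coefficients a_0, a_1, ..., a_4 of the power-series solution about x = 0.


Ansatz: y(x) = sum_{n>=0} a_n x^n, so y'(x) = sum_{n>=1} n a_n x^(n-1) and y''(x) = sum_{n>=2} n(n-1) a_n x^(n-2).
Substitute into P(x) y'' + Q(x) y' + R(x) y = 0 with P(x) = 1, Q(x) = 2 - x, R(x) = x + 3, and match powers of x.
Initial conditions: a_0 = 1, a_1 = -1.
Setting the coefficient of each power of x to zero and solving order by order (substituting the coefficients already found):
  x^0: 2 a_2 + 2 a_1 + 3 a_0 = 0  ->  2 a_2 = -2 a_1 - 3 a_0 = -1  ->  a_2 = -1/2
  x^1: 6 a_3 + 4 a_2 + 2 a_1 + a_0 = 0  ->  6 a_3 = -4 a_2 - 2 a_1 - a_0 = 3  ->  a_3 = 1/2
  x^2: 12 a_4 + 6 a_3 + a_2 + a_1 = 0  ->  12 a_4 = -6 a_3 - a_2 - a_1 = -3/2  ->  a_4 = -1/8
Truncated series: y(x) = 1 - x - (1/2) x^2 + (1/2) x^3 - (1/8) x^4 + O(x^5).

a_0 = 1; a_1 = -1; a_2 = -1/2; a_3 = 1/2; a_4 = -1/8


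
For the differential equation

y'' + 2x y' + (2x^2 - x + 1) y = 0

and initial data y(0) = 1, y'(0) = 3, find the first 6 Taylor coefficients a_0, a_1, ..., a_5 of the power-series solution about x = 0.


Ansatz: y(x) = sum_{n>=0} a_n x^n, so y'(x) = sum_{n>=1} n a_n x^(n-1) and y''(x) = sum_{n>=2} n(n-1) a_n x^(n-2).
Substitute into P(x) y'' + Q(x) y' + R(x) y = 0 with P(x) = 1, Q(x) = 2x, R(x) = 2x^2 - x + 1, and match powers of x.
Initial conditions: a_0 = 1, a_1 = 3.
Setting the coefficient of each power of x to zero and solving order by order (substituting the coefficients already found):
  x^0: 2 a_2 + a_0 = 0  ->  2 a_2 = -a_0 = -1  ->  a_2 = -1/2
  x^1: 6 a_3 + 3 a_1 - a_0 = 0  ->  6 a_3 = -3 a_1 + a_0 = -8  ->  a_3 = -4/3
  x^2: 12 a_4 + 5 a_2 - a_1 + 2 a_0 = 0  ->  12 a_4 = -5 a_2 + a_1 - 2 a_0 = 7/2  ->  a_4 = 7/24
  x^3: 20 a_5 + 7 a_3 - a_2 + 2 a_1 = 0  ->  20 a_5 = -7 a_3 + a_2 - 2 a_1 = 17/6  ->  a_5 = 17/120
Truncated series: y(x) = 1 + 3 x - (1/2) x^2 - (4/3) x^3 + (7/24) x^4 + (17/120) x^5 + O(x^6).

a_0 = 1; a_1 = 3; a_2 = -1/2; a_3 = -4/3; a_4 = 7/24; a_5 = 17/120


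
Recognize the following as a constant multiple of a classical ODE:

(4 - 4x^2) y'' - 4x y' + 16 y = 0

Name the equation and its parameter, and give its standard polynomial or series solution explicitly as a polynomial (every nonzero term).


All three coefficients share the factor 4; dividing through by 4 gives  (1 - x^2) y'' - x y' + 4 y = 0.
This matches the Chebyshev equation (1 - x^2) y'' - x y' + n^2 y = 0 (note the -x y' term, not -2x y') with n^2 = 4, so n = 2; the polynomial solution is T_2(x).
With y = sum_k a_k x^k, matching x^k gives (k+2)(k+1) a_{k+2} = (k^2 - n^2) a_k = (k - 2)(k + 2) a_k. The right side vanishes at k = 2, so the series with the parity of 2 terminates at degree 2.
Standard normalization: leading coefficient of T_n is 2^(n-1), so a_2 = 2^1 = 2. Work downward with a_k = (k+1)(k+2) a_{k+2} / ((k - 2)(k + 2)):
  a_0 = (1)(2)(2) / ((0 - 2)(0 + 2)) = 4/(-4) = -1
Hence T_2(x) = 2 x^2 - 1.

T_2(x); series = 2 x^2 - 1


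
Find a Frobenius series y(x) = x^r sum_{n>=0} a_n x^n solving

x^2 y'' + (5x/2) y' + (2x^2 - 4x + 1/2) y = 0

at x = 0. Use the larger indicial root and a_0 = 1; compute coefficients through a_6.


Write in Frobenius form y'' + (p(x)/x) y' + (q(x)/x^2) y = 0:
  p(x) = 5/2,  q(x) = 2x^2 - 4x + 1/2.
Indicial equation: r(r-1) + (5/2) r + (1/2) = 0 -> roots r_1 = -1/2, r_2 = -1.
Take r = r_1 = -1/2. Let y(x) = x^r sum_{n>=0} a_n x^n with a_0 = 1.
Substitute y = x^r sum a_n x^n and match x^{r+n}. The recurrence is
  D(n) a_n - 4 a_{n-1} + 2 a_{n-2} = 0,  where D(n) = (r+n)(r+n-1) + (5/2)(r+n) + (1/2).
  a_n = [4 a_{n-1} - 2 a_{n-2}] / D(n).
Since the indicial polynomial factors as (r - r_1)(r - r_2), D(n) = (r_1 + n - r_1)(r_1 + n - r_2) = n(n + 1/2).
Evaluating step by step (a_0 = 1):
  n = 1: D(1) = 1(1 + 1/2) = 3/2; numerator = 4(1) = 4; a_1 = (4)/(3/2) = 8/3
  n = 2: D(2) = 2(2 + 1/2) = 5; numerator = 4(8/3) - 2(1) = 26/3; a_2 = (26/3)/(5) = 26/15
  n = 3: D(3) = 3(3 + 1/2) = 21/2; numerator = 4(26/15) - 2(8/3) = 8/5; a_3 = (8/5)/(21/2) = 16/105
  n = 4: D(4) = 4(4 + 1/2) = 18; numerator = 4(16/105) - 2(26/15) = -20/7; a_4 = (-20/7)/(18) = -10/63
  n = 5: D(5) = 5(5 + 1/2) = 55/2; numerator = 4(-10/63) - 2(16/105) = -296/315; a_5 = (-296/315)/(55/2) = -592/17325
  n = 6: D(6) = 6(6 + 1/2) = 39; numerator = 4(-592/17325) - 2(-10/63) = 348/1925; a_6 = (348/1925)/(39) = 116/25025

r = -1/2; a_0 = 1; a_1 = 8/3; a_2 = 26/15; a_3 = 16/105; a_4 = -10/63; a_5 = -592/17325; a_6 = 116/25025


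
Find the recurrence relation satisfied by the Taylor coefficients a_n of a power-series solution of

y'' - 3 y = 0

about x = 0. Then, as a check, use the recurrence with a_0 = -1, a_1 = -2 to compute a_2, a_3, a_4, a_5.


Substitute y = sum_n a_n x^n into y'' + (const) y = 0.
y''(x) = sum_{n>=0} (n+2)(n+1) a_{n+2} x^n.
The ODE becomes sum_n [(n+2)(n+1) a_{n+2} - 3 a_n] x^n = 0.
Setting each coefficient to zero gives the recurrence:
  (n+2)(n+1) a_{n+2} - 3 a_n = 0,
  a_{n+2} = 3 / ((n+1)(n+2)) a_n.

Check with a_0 = -1, a_1 = -2 (apply the recurrence for n = 0, 1, 2, 3): a_0 = -1, a_1 = -2, a_2 = -3/2, a_3 = -1, a_4 = -3/8, a_5 = -3/20.

a_{n+2} = 3/((n+1)(n+2)) * a_n; check: a_0 = -1, a_1 = -2, a_2 = -3/2, a_3 = -1, a_4 = -3/8, a_5 = -3/20


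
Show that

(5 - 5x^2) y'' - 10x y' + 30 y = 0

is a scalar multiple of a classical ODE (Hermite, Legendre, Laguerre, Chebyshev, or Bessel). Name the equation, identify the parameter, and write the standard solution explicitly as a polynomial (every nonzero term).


All three coefficients share the factor 5; dividing through by 5 gives  (1 - x^2) y'' - 2x y' + 6 y = 0.
This matches the Legendre equation (1 - x^2) y'' - 2x y' + n(n+1) y = 0 (note the -2x y' term) with n(n+1) = 6, so n = 2; the polynomial solution is P_2(x).
With y = sum_k a_k x^k, matching x^k gives (k+2)(k+1) a_{k+2} = [k(k+1) - n(n+1)] a_k = (k - 2)(k + 3) a_k. The right side vanishes at k = 2, so the series with the parity of 2 terminates at degree 2.
Standard normalization (P_n(1) = 1): leading coefficient (2n)!/(2^n (n!)^2) = 24/(4*4) = 3/2, so a_2 = 3/2. Work downward with a_k = (k+1)(k+2) a_{k+2} / ((k - 2)(k + 3)):
  a_0 = (1)(2)(3/2) / ((0 - 2)(0 + 3)) = 3/(-6) = -1/2
Hence P_2(x) = 3 x^2/2 - 1/2.

P_2(x); series = 3 x^2/2 - 1/2


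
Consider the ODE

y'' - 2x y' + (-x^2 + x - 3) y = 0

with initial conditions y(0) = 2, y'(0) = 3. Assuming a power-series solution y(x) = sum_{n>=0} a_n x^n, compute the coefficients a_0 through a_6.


Ansatz: y(x) = sum_{n>=0} a_n x^n, so y'(x) = sum_{n>=1} n a_n x^(n-1) and y''(x) = sum_{n>=2} n(n-1) a_n x^(n-2).
Substitute into P(x) y'' + Q(x) y' + R(x) y = 0 with P(x) = 1, Q(x) = -2x, R(x) = -x^2 + x - 3, and match powers of x.
Initial conditions: a_0 = 2, a_1 = 3.
Setting the coefficient of each power of x to zero and solving order by order (substituting the coefficients already found):
  x^0: 2 a_2 - 3 a_0 = 0  ->  2 a_2 = 3 a_0 = 6  ->  a_2 = 3
  x^1: 6 a_3 - 5 a_1 + a_0 = 0  ->  6 a_3 = 5 a_1 - a_0 = 13  ->  a_3 = 13/6
  x^2: 12 a_4 - 7 a_2 + a_1 - a_0 = 0  ->  12 a_4 = 7 a_2 - a_1 + a_0 = 20  ->  a_4 = 5/3
  x^3: 20 a_5 - 9 a_3 + a_2 - a_1 = 0  ->  20 a_5 = 9 a_3 - a_2 + a_1 = 39/2  ->  a_5 = 39/40
  x^4: 30 a_6 - 11 a_4 + a_3 - a_2 = 0  ->  30 a_6 = 11 a_4 - a_3 + a_2 = 115/6  ->  a_6 = 23/36
Truncated series: y(x) = 2 + 3 x + 3 x^2 + (13/6) x^3 + (5/3) x^4 + (39/40) x^5 + (23/36) x^6 + O(x^7).

a_0 = 2; a_1 = 3; a_2 = 3; a_3 = 13/6; a_4 = 5/3; a_5 = 39/40; a_6 = 23/36


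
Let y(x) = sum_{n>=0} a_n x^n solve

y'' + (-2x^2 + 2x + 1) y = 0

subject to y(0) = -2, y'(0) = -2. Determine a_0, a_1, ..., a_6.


Ansatz: y(x) = sum_{n>=0} a_n x^n, so y'(x) = sum_{n>=1} n a_n x^(n-1) and y''(x) = sum_{n>=2} n(n-1) a_n x^(n-2).
Substitute into P(x) y'' + Q(x) y' + R(x) y = 0 with P(x) = 1, Q(x) = 0, R(x) = -2x^2 + 2x + 1, and match powers of x.
Initial conditions: a_0 = -2, a_1 = -2.
Setting the coefficient of each power of x to zero and solving order by order (substituting the coefficients already found):
  x^0: 2 a_2 + a_0 = 0  ->  2 a_2 = -a_0 = 2  ->  a_2 = 1
  x^1: 6 a_3 + a_1 + 2 a_0 = 0  ->  6 a_3 = -a_1 - 2 a_0 = 6  ->  a_3 = 1
  x^2: 12 a_4 + a_2 + 2 a_1 - 2 a_0 = 0  ->  12 a_4 = -a_2 - 2 a_1 + 2 a_0 = -1  ->  a_4 = -1/12
  x^3: 20 a_5 + a_3 + 2 a_2 - 2 a_1 = 0  ->  20 a_5 = -a_3 - 2 a_2 + 2 a_1 = -7  ->  a_5 = -7/20
  x^4: 30 a_6 + a_4 + 2 a_3 - 2 a_2 = 0  ->  30 a_6 = -a_4 - 2 a_3 + 2 a_2 = 1/12  ->  a_6 = 1/360
Truncated series: y(x) = -2 - 2 x + x^2 + x^3 - (1/12) x^4 - (7/20) x^5 + (1/360) x^6 + O(x^7).

a_0 = -2; a_1 = -2; a_2 = 1; a_3 = 1; a_4 = -1/12; a_5 = -7/20; a_6 = 1/360


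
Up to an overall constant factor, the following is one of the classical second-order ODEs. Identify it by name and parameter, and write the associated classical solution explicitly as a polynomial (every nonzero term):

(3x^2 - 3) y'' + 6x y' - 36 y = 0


All three coefficients share the factor -3; dividing through by -3 gives  (1 - x^2) y'' - 2x y' + 12 y = 0.
This matches the Legendre equation (1 - x^2) y'' - 2x y' + n(n+1) y = 0 (note the -2x y' term) with n(n+1) = 12, so n = 3; the polynomial solution is P_3(x).
With y = sum_k a_k x^k, matching x^k gives (k+2)(k+1) a_{k+2} = [k(k+1) - n(n+1)] a_k = (k - 3)(k + 4) a_k. The right side vanishes at k = 3, so the series with the parity of 3 terminates at degree 3.
Standard normalization (P_n(1) = 1): leading coefficient (2n)!/(2^n (n!)^2) = 720/(8*36) = 5/2, so a_3 = 5/2. Work downward with a_k = (k+1)(k+2) a_{k+2} / ((k - 3)(k + 4)):
  a_1 = (2)(3)(5/2) / ((1 - 3)(1 + 4)) = 15/(-10) = -3/2
Hence P_3(x) = 5 x^3/2 - 3 x/2.

P_3(x); series = 5 x^3/2 - 3 x/2


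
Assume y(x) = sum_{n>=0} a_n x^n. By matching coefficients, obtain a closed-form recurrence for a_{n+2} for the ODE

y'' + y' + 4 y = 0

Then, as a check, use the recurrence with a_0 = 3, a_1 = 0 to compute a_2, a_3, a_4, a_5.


Substitute y = sum_n a_n x^n.
y''(x) has coefficient (n+2)(n+1) a_{n+2} at x^n;
y'(x) has coefficient (n+1) a_{n+1} at x^n;
4 y(x) has coefficient 4 a_n at x^n.
Matching x^n: (n+2)(n+1) a_{n+2} + (n+1) a_{n+1} + 4 a_n = 0.
Thus a_{n+2} = [-(n+1) a_{n+1} - 4 a_n] / ((n+1)(n+2)).

Check with a_0 = 3, a_1 = 0 (apply the recurrence for n = 0, 1, 2, 3): a_0 = 3, a_1 = 0, a_2 = -6, a_3 = 2, a_4 = 3/2, a_5 = -7/10.

a_(n+2) = [-(n+1) a_(n+1) - 4 a_n] / ((n+1)(n+2)); check: a_0 = 3, a_1 = 0, a_2 = -6, a_3 = 2, a_4 = 3/2, a_5 = -7/10


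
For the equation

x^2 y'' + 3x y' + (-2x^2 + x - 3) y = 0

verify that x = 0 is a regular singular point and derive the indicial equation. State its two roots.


Divide by x^2 to reach normal form y'' + P_1(x) y' + P_2(x) y = 0 with P_1(x) = 3/x and P_2(x) = -2 + 1/x - 3/x^2.
x = 0 is a singular point because the y'-coefficient 3/x has a pole at x = 0 and the y-coefficient -2 + 1/x - 3/x^2 has a pole at x = 0.
It is a regular singular point because x P_1(x) = p(x) = 3 and x^2 P_2(x) = q(x) = -2x^2 + x - 3 are polynomials, hence analytic at x = 0.
p(0) = 3,  q(0) = -3.
Indicial equation: r(r-1) + p(0) r + q(0) = 0, i.e. r^2 + (p(0) - 1) r + q(0) = 0, i.e. r^2 + 2 r - 3 = 0.
Discriminant: (2)^2 - 4(-3) = 16, so r = (-2 ± 4)/2.
Solving: r_1 = 1, r_2 = -3.

indicial: r^2 + 2 r - 3 = 0; roots r_1 = 1, r_2 = -3


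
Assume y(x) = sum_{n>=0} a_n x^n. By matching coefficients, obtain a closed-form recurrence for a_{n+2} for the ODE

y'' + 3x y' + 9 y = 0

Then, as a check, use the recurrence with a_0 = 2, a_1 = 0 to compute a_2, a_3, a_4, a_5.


Substitute y = sum_n a_n x^n.
y''(x) has coefficient (n+2)(n+1) a_{n+2} at x^n;
3 x y'(x) has coefficient 3 n a_n at x^n (shift);
9 y(x) has coefficient 9 a_n at x^n.
Matching x^n: (n+2)(n+1) a_{n+2} + (3n + 9) a_n = 0.
Thus a_{n+2} = (-3n - 9) / ((n+1)(n+2)) * a_n.

Check with a_0 = 2, a_1 = 0 (apply the recurrence for n = 0, 1, 2, 3): a_0 = 2, a_1 = 0, a_2 = -9, a_3 = 0, a_4 = 45/4, a_5 = 0.

a_(n+2) = (-3n - 9) / ((n+1)(n+2)) * a_n; check: a_0 = 2, a_1 = 0, a_2 = -9, a_3 = 0, a_4 = 45/4, a_5 = 0


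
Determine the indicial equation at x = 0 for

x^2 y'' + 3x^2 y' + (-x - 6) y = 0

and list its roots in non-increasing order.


Divide by x^2 to reach normal form y'' + P_1(x) y' + P_2(x) y = 0 with P_1(x) = 3 and P_2(x) = -1/x - 6/x^2.
x = 0 is a singular point because the y-coefficient -1/x - 6/x^2 has a pole at x = 0.
It is a regular singular point because x P_1(x) = p(x) = 3x and x^2 P_2(x) = q(x) = -x - 6 are polynomials, hence analytic at x = 0.
p(0) = 0,  q(0) = -6.
Indicial equation: r(r-1) + p(0) r + q(0) = 0, i.e. r^2 + (p(0) - 1) r + q(0) = 0, i.e. r^2 - 1 r - 6 = 0.
Discriminant: (-1)^2 - 4(-6) = 25, so r = (1 ± 5)/2.
Solving: r_1 = 3, r_2 = -2.

indicial: r^2 - 1 r - 6 = 0; roots r_1 = 3, r_2 = -2


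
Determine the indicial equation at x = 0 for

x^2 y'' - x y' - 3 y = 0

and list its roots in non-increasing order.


Divide by x^2 to reach normal form y'' + P_1(x) y' + P_2(x) y = 0 with P_1(x) = -1/x and P_2(x) = -3/x^2.
x = 0 is a singular point because the y'-coefficient -1/x has a pole at x = 0 and the y-coefficient -3/x^2 has a pole at x = 0.
It is a regular singular point because x P_1(x) = p(x) = -1 and x^2 P_2(x) = q(x) = -3 are polynomials, hence analytic at x = 0.
p(0) = -1,  q(0) = -3.
Indicial equation: r(r-1) + p(0) r + q(0) = 0, i.e. r^2 + (p(0) - 1) r + q(0) = 0, i.e. r^2 - 2 r - 3 = 0.
Discriminant: (-2)^2 - 4(-3) = 16, so r = (2 ± 4)/2.
Solving: r_1 = 3, r_2 = -1.

indicial: r^2 - 2 r - 3 = 0; roots r_1 = 3, r_2 = -1


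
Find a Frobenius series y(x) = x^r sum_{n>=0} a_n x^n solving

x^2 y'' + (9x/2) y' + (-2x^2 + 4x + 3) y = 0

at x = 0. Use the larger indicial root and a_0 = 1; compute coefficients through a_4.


Write in Frobenius form y'' + (p(x)/x) y' + (q(x)/x^2) y = 0:
  p(x) = 9/2,  q(x) = -2x^2 + 4x + 3.
Indicial equation: r(r-1) + (9/2) r + (3) = 0 -> roots r_1 = -3/2, r_2 = -2.
Take r = r_1 = -3/2. Let y(x) = x^r sum_{n>=0} a_n x^n with a_0 = 1.
Substitute y = x^r sum a_n x^n and match x^{r+n}. The recurrence is
  D(n) a_n + 4 a_{n-1} - 2 a_{n-2} = 0,  where D(n) = (r+n)(r+n-1) + (9/2)(r+n) + (3).
  a_n = [-4 a_{n-1} + 2 a_{n-2}] / D(n).
Since the indicial polynomial factors as (r - r_1)(r - r_2), D(n) = (r_1 + n - r_1)(r_1 + n - r_2) = n(n + 1/2).
Evaluating step by step (a_0 = 1):
  n = 1: D(1) = 1(1 + 1/2) = 3/2; numerator = -4(1) = -4; a_1 = (-4)/(3/2) = -8/3
  n = 2: D(2) = 2(2 + 1/2) = 5; numerator = -4(-8/3) + 2(1) = 38/3; a_2 = (38/3)/(5) = 38/15
  n = 3: D(3) = 3(3 + 1/2) = 21/2; numerator = -4(38/15) + 2(-8/3) = -232/15; a_3 = (-232/15)/(21/2) = -464/315
  n = 4: D(4) = 4(4 + 1/2) = 18; numerator = -4(-464/315) + 2(38/15) = 3452/315; a_4 = (3452/315)/(18) = 1726/2835

r = -3/2; a_0 = 1; a_1 = -8/3; a_2 = 38/15; a_3 = -464/315; a_4 = 1726/2835


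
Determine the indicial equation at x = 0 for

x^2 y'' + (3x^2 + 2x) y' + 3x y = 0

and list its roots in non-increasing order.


Divide by x^2 to reach normal form y'' + P_1(x) y' + P_2(x) y = 0 with P_1(x) = 3 + 2/x and P_2(x) = 3/x.
x = 0 is a singular point because the y'-coefficient 3 + 2/x has a pole at x = 0 and the y-coefficient 3/x has a pole at x = 0.
It is a regular singular point because x P_1(x) = p(x) = 3x + 2 and x^2 P_2(x) = q(x) = 3x are polynomials, hence analytic at x = 0.
p(0) = 2,  q(0) = 0.
Indicial equation: r(r-1) + p(0) r + q(0) = 0, i.e. r^2 + (p(0) - 1) r + q(0) = 0, i.e. r^2 + 1 r = 0.
Discriminant: (1)^2 - 4(0) = 1, so r = (-1 ± 1)/2.
Solving: r_1 = 0, r_2 = -1.

indicial: r^2 + 1 r = 0; roots r_1 = 0, r_2 = -1


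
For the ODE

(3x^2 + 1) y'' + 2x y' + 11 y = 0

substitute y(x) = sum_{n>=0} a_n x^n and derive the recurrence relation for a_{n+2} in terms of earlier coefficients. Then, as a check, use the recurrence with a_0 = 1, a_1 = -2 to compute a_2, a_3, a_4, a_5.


Substitute y = sum_n a_n x^n.
(1 + 3 x^2) y'' contributes (n+2)(n+1) a_{n+2} + 3 n(n-1) a_n at x^n.
2 x y'(x) contributes 2 n a_n at x^n.
11 y(x) contributes 11 a_n at x^n.
Matching x^n: (n+2)(n+1) a_{n+2} + (3 n(n-1) + 2 n + 11) a_n = 0.
Thus a_{n+2} = (-3 n(n-1) - 2 n - 11) / ((n+1)(n+2)) * a_n.

Check with a_0 = 1, a_1 = -2 (apply the recurrence for n = 0, 1, 2, 3): a_0 = 1, a_1 = -2, a_2 = -11/2, a_3 = 13/3, a_4 = 77/8, a_5 = -91/12.

a_(n+2) = (-3 n(n-1) - 2 n - 11) / ((n+1)(n+2)) * a_n; check: a_0 = 1, a_1 = -2, a_2 = -11/2, a_3 = 13/3, a_4 = 77/8, a_5 = -91/12


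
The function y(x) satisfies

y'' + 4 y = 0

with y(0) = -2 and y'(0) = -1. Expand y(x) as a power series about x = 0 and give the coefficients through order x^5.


Ansatz: y(x) = sum_{n>=0} a_n x^n, so y'(x) = sum_{n>=1} n a_n x^(n-1) and y''(x) = sum_{n>=2} n(n-1) a_n x^(n-2).
Substitute into P(x) y'' + Q(x) y' + R(x) y = 0 with P(x) = 1, Q(x) = 0, R(x) = 4, and match powers of x.
Initial conditions: a_0 = -2, a_1 = -1.
Setting the coefficient of each power of x to zero and solving order by order (substituting the coefficients already found):
  x^0: 2 a_2 + 4 a_0 = 0  ->  2 a_2 = -4 a_0 = 8  ->  a_2 = 4
  x^1: 6 a_3 + 4 a_1 = 0  ->  6 a_3 = -4 a_1 = 4  ->  a_3 = 2/3
  x^2: 12 a_4 + 4 a_2 = 0  ->  12 a_4 = -4 a_2 = -16  ->  a_4 = -4/3
  x^3: 20 a_5 + 4 a_3 = 0  ->  20 a_5 = -4 a_3 = -8/3  ->  a_5 = -2/15
Truncated series: y(x) = -2 - x + 4 x^2 + (2/3) x^3 - (4/3) x^4 - (2/15) x^5 + O(x^6).

a_0 = -2; a_1 = -1; a_2 = 4; a_3 = 2/3; a_4 = -4/3; a_5 = -2/15


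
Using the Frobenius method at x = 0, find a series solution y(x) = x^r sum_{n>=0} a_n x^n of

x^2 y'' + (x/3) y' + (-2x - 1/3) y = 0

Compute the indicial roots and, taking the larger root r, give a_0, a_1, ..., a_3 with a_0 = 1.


Write in Frobenius form y'' + (p(x)/x) y' + (q(x)/x^2) y = 0:
  p(x) = 1/3,  q(x) = -2x - 1/3.
Indicial equation: r(r-1) + (1/3) r + (-1/3) = 0 -> roots r_1 = 1, r_2 = -1/3.
Take r = r_1 = 1. Let y(x) = x^r sum_{n>=0} a_n x^n with a_0 = 1.
Substitute y = x^r sum a_n x^n and match x^{r+n}. The recurrence is
  D(n) a_n - 2 a_{n-1} = 0,  where D(n) = (r+n)(r+n-1) + (1/3)(r+n) + (-1/3).
  a_n = 2 / D(n) * a_{n-1}.
Since the indicial polynomial factors as (r - r_1)(r - r_2), D(n) = (r_1 + n - r_1)(r_1 + n - r_2) = n(n + 4/3).
Evaluating step by step (a_0 = 1):
  n = 1: D(1) = 1(1 + 4/3) = 7/3; numerator = 2(1) = 2; a_1 = (2)/(7/3) = 6/7
  n = 2: D(2) = 2(2 + 4/3) = 20/3; numerator = 2(6/7) = 12/7; a_2 = (12/7)/(20/3) = 9/35
  n = 3: D(3) = 3(3 + 4/3) = 13; numerator = 2(9/35) = 18/35; a_3 = (18/35)/(13) = 18/455

r = 1; a_0 = 1; a_1 = 6/7; a_2 = 9/35; a_3 = 18/455
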